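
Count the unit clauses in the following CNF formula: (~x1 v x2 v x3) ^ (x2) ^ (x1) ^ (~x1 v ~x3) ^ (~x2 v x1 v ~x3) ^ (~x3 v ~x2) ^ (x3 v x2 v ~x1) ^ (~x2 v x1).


A unit clause contains exactly one literal.
Unit clauses found: (x2), (x1).
Count = 2.

2


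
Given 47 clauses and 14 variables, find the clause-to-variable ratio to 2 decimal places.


Clause-to-variable ratio = clauses / variables.
47 / 14 = 3.36.

3.36


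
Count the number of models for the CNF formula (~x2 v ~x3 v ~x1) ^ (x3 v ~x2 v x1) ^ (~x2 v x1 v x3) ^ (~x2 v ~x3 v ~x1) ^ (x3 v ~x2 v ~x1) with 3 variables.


Enumerate all 8 truth assignments over 3 variables.
Test each against every clause.
Satisfying assignments found: 5.

5


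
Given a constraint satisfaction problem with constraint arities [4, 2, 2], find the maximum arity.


The arities are: 4, 2, 2.
Scan for the maximum value.
Maximum arity = 4.

4


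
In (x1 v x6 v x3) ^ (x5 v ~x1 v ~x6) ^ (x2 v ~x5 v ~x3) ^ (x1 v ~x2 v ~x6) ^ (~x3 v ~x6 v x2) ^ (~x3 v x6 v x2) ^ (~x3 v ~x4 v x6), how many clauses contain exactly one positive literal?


A definite clause has exactly one positive literal.
Clause 1: 3 positive -> not definite
Clause 2: 1 positive -> definite
Clause 3: 1 positive -> definite
Clause 4: 1 positive -> definite
Clause 5: 1 positive -> definite
Clause 6: 2 positive -> not definite
Clause 7: 1 positive -> definite
Definite clause count = 5.

5


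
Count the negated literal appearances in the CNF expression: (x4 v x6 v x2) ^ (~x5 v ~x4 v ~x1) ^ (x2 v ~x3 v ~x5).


Scan each clause for negated literals.
Clause 1: 0 negative; Clause 2: 3 negative; Clause 3: 2 negative.
Total negative literal occurrences = 5.

5


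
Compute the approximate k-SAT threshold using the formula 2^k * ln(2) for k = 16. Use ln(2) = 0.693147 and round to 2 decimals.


Using the asymptotic formula: threshold ~ 2^k * ln(2).
2^16 = 65536.
65536 * 0.693147 = 45426.08.

45426.08


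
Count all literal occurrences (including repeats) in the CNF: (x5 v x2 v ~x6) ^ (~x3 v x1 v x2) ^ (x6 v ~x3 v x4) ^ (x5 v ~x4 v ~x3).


Clause lengths: 3, 3, 3, 3.
Sum = 3 + 3 + 3 + 3 = 12.

12


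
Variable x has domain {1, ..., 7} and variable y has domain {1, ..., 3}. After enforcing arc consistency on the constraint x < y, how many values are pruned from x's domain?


For the constraint x < y, x needs a supporting value in y's domain.
x can be at most 2 (one less than y's maximum).
Valid x values from domain: 2 out of 7.
Pruned = 7 - 2 = 5.

5


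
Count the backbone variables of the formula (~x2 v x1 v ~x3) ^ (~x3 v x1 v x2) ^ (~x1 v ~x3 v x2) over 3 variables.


Find all satisfying assignments: 5 model(s).
Check which variables have the same value in every model.
No variable is fixed across all models.
Backbone size = 0.

0


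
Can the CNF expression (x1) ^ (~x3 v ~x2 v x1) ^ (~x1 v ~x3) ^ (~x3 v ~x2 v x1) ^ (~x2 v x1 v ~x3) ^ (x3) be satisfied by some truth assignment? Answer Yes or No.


Check all 16 possible truth assignments.
Number of satisfying assignments found: 0.
The formula is unsatisfiable.

No


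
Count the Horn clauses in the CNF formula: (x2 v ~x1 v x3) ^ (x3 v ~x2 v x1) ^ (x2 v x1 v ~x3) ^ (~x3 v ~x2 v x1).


A Horn clause has at most one positive literal.
Clause 1: 2 positive lit(s) -> not Horn
Clause 2: 2 positive lit(s) -> not Horn
Clause 3: 2 positive lit(s) -> not Horn
Clause 4: 1 positive lit(s) -> Horn
Total Horn clauses = 1.

1


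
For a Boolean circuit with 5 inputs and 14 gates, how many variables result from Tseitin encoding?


The Tseitin transformation introduces one auxiliary variable per gate.
Total variables = inputs + gates = 5 + 14 = 19.

19


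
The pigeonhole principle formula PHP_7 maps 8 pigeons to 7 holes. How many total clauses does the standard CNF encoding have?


The PHP encoding has two parts:
1) At-least-one-hole clauses: 8 (one per pigeon, each with 7 literals).
2) At-most-one-pigeon-per-hole clauses: 7 holes * C(8,2) = 7 * 28 = 196.
Total clauses = 8 + 196 = 204.

204


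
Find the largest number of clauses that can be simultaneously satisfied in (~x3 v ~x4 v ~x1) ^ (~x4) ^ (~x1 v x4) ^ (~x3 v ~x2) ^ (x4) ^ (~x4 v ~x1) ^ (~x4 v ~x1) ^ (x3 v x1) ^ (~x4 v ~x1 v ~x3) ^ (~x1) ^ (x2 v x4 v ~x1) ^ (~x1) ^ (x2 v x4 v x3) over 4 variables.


Enumerate all 16 truth assignments.
For each, count how many of the 13 clauses are satisfied.
The formula is not fully satisfiable, so the maximum is below 13.
Maximum simultaneously satisfiable clauses = 12.

12


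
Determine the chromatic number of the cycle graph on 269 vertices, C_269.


An odd cycle cannot be 2-colored: alternating two colors around the cycle returns to the start with a conflict.
Since 269 is odd, three colors are required (and three suffice).
Chromatic number = 3.

3


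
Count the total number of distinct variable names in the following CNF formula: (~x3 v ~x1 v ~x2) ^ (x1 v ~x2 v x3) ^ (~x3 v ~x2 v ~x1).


Identify each distinct variable in the formula.
Variables found: x1, x2, x3.
Total distinct variables = 3.

3


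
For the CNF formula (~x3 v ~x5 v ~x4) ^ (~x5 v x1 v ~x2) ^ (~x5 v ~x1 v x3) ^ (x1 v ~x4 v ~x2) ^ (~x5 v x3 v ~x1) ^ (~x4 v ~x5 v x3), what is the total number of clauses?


Each group enclosed in parentheses joined by ^ is one clause.
Counting the conjuncts: 6 clauses.

6


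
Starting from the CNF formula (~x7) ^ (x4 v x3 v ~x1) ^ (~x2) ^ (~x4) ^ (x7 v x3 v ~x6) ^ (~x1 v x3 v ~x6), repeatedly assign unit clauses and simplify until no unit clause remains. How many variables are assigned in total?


Unit propagation repeatedly assigns the literal in any unit clause, then simplifies.
Assignments in order: x7 = F, x2 = F, x4 = F.
No further unit clauses remain.
Total variables assigned = 3.

3


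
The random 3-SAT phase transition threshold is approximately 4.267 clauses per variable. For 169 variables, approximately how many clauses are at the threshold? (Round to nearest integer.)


The 3-SAT phase transition occurs at approximately 4.267 clauses per variable.
m = 4.267 * 169 = 721.123.
Rounded to nearest integer: 721.

721


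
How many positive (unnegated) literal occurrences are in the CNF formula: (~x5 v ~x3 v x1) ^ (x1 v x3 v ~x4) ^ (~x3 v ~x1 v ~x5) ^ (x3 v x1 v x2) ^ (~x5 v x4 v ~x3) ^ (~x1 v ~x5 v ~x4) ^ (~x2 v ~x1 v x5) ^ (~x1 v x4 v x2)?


Scan each clause for unnegated literals.
Clause 1: 1 positive; Clause 2: 2 positive; Clause 3: 0 positive; Clause 4: 3 positive; Clause 5: 1 positive; Clause 6: 0 positive; Clause 7: 1 positive; Clause 8: 2 positive.
Total positive literal occurrences = 10.

10


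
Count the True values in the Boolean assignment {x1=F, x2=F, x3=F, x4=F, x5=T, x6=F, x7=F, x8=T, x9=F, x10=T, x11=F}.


The weight is the number of variables assigned True.
True variables: x5, x8, x10.
Weight = 3.

3


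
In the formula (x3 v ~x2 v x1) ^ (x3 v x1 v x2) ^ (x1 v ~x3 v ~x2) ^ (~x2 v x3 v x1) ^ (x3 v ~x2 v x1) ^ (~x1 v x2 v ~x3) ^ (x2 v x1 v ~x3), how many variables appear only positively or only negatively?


A pure literal appears in only one polarity across all clauses.
No pure literals found.
Count = 0.

0


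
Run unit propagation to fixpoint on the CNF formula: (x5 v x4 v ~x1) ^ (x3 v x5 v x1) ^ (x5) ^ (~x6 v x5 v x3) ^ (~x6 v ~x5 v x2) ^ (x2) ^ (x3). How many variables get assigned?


Unit propagation repeatedly assigns the literal in any unit clause, then simplifies.
Assignments in order: x5 = T, x2 = T, x3 = T.
No further unit clauses remain.
Total variables assigned = 3.

3


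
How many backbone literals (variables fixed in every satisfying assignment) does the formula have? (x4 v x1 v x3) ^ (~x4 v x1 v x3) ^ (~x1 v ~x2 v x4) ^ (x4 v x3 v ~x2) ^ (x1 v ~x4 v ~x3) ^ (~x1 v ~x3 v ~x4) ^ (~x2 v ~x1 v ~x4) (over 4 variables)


Find all satisfying assignments: 5 model(s).
Check which variables have the same value in every model.
No variable is fixed across all models.
Backbone size = 0.

0


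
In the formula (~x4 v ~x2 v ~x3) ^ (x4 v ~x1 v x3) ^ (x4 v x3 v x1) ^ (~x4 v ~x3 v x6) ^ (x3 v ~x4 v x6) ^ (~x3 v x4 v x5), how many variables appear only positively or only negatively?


A pure literal appears in only one polarity across all clauses.
Pure literals: x2 (negative only), x5 (positive only), x6 (positive only).
Count = 3.

3


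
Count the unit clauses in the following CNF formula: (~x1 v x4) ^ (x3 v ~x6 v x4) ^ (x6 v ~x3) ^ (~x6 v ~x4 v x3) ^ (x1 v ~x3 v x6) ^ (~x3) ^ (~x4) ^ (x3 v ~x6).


A unit clause contains exactly one literal.
Unit clauses found: (~x3), (~x4).
Count = 2.

2


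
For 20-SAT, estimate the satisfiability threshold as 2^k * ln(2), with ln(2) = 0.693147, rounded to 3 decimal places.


Using the asymptotic formula: threshold ~ 2^k * ln(2).
2^20 = 1048576.
1048576 * 0.693147 = 726817.309.

726817.309


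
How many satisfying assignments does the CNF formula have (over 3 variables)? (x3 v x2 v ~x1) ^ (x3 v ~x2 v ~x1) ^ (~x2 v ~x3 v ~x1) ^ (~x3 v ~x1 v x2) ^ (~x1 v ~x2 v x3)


Enumerate all 8 truth assignments over 3 variables.
Test each against every clause.
Satisfying assignments found: 4.

4


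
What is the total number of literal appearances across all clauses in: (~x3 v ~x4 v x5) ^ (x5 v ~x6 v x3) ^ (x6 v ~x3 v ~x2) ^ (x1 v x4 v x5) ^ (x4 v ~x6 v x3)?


Clause lengths: 3, 3, 3, 3, 3.
Sum = 3 + 3 + 3 + 3 + 3 = 15.

15


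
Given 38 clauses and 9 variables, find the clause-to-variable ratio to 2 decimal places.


Clause-to-variable ratio = clauses / variables.
38 / 9 = 4.22.

4.22


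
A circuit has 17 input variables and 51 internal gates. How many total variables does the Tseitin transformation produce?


The Tseitin transformation introduces one auxiliary variable per gate.
Total variables = inputs + gates = 17 + 51 = 68.

68


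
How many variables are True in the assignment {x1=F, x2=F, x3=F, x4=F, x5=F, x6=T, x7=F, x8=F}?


The weight is the number of variables assigned True.
True variables: x6.
Weight = 1.

1


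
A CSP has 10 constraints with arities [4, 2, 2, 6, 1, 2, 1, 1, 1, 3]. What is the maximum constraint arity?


The arities are: 4, 2, 2, 6, 1, 2, 1, 1, 1, 3.
Scan for the maximum value.
Maximum arity = 6.

6


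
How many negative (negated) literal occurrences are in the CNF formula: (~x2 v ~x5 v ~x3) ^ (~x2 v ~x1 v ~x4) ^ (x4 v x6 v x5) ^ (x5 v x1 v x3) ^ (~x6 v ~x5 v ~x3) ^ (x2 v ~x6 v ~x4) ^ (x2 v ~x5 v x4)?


Scan each clause for negated literals.
Clause 1: 3 negative; Clause 2: 3 negative; Clause 3: 0 negative; Clause 4: 0 negative; Clause 5: 3 negative; Clause 6: 2 negative; Clause 7: 1 negative.
Total negative literal occurrences = 12.

12


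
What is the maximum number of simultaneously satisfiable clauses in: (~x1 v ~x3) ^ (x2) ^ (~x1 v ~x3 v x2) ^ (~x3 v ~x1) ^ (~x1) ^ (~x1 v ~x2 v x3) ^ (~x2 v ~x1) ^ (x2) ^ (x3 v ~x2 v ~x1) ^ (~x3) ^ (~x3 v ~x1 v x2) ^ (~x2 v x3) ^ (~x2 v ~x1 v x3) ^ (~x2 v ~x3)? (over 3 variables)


Enumerate all 8 truth assignments.
For each, count how many of the 14 clauses are satisfied.
The formula is not fully satisfiable, so the maximum is below 14.
Maximum simultaneously satisfiable clauses = 13.

13


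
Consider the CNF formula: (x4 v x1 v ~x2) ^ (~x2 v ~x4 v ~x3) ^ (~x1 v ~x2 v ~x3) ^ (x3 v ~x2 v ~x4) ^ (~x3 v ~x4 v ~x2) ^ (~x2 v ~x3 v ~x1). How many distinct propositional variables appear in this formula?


Identify each distinct variable in the formula.
Variables found: x1, x2, x3, x4.
Total distinct variables = 4.

4


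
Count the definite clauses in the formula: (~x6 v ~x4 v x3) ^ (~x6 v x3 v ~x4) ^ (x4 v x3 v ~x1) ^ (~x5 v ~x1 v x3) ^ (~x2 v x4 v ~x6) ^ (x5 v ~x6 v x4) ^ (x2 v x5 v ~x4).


A definite clause has exactly one positive literal.
Clause 1: 1 positive -> definite
Clause 2: 1 positive -> definite
Clause 3: 2 positive -> not definite
Clause 4: 1 positive -> definite
Clause 5: 1 positive -> definite
Clause 6: 2 positive -> not definite
Clause 7: 2 positive -> not definite
Definite clause count = 4.

4


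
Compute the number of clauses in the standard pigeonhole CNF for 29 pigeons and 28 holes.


The PHP encoding has two parts:
1) At-least-one-hole clauses: 29 (one per pigeon, each with 28 literals).
2) At-most-one-pigeon-per-hole clauses: 28 holes * C(29,2) = 28 * 406 = 11368.
Total clauses = 29 + 11368 = 11397.

11397


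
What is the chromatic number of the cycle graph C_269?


An odd cycle cannot be 2-colored: alternating two colors around the cycle returns to the start with a conflict.
Since 269 is odd, three colors are required (and three suffice).
Chromatic number = 3.

3


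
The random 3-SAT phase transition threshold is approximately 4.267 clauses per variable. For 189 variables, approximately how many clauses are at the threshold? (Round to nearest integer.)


The 3-SAT phase transition occurs at approximately 4.267 clauses per variable.
m = 4.267 * 189 = 806.463.
Rounded to nearest integer: 806.

806


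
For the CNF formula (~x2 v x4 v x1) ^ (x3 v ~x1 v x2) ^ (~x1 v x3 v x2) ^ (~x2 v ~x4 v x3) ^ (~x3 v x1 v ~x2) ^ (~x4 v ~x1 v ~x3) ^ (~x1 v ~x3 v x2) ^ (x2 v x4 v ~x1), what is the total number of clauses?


Each group enclosed in parentheses joined by ^ is one clause.
Counting the conjuncts: 8 clauses.

8


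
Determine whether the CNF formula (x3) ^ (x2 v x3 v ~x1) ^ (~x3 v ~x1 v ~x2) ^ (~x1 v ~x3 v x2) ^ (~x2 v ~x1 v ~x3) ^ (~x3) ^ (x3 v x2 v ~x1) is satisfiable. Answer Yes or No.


Check all 8 possible truth assignments.
Number of satisfying assignments found: 0.
The formula is unsatisfiable.

No


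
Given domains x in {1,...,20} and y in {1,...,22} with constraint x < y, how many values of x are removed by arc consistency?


For the constraint x < y, x needs a supporting value in y's domain.
x can be at most 21 (one less than y's maximum).
Valid x values from domain: 20 out of 20.
Pruned = 20 - 20 = 0.

0


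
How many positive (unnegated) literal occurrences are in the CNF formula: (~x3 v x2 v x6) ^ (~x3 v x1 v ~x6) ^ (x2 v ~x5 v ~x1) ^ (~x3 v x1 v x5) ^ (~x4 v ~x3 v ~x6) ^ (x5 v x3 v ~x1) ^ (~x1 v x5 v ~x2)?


Scan each clause for unnegated literals.
Clause 1: 2 positive; Clause 2: 1 positive; Clause 3: 1 positive; Clause 4: 2 positive; Clause 5: 0 positive; Clause 6: 2 positive; Clause 7: 1 positive.
Total positive literal occurrences = 9.

9


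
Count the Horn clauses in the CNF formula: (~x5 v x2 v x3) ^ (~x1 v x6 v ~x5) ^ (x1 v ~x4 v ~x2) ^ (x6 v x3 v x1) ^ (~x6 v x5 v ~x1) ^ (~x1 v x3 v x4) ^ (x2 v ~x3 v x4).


A Horn clause has at most one positive literal.
Clause 1: 2 positive lit(s) -> not Horn
Clause 2: 1 positive lit(s) -> Horn
Clause 3: 1 positive lit(s) -> Horn
Clause 4: 3 positive lit(s) -> not Horn
Clause 5: 1 positive lit(s) -> Horn
Clause 6: 2 positive lit(s) -> not Horn
Clause 7: 2 positive lit(s) -> not Horn
Total Horn clauses = 3.

3


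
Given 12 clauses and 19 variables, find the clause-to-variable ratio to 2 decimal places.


Clause-to-variable ratio = clauses / variables.
12 / 19 = 0.63.

0.63


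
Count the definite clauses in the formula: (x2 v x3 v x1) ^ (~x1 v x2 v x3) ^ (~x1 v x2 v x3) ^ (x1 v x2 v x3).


A definite clause has exactly one positive literal.
Clause 1: 3 positive -> not definite
Clause 2: 2 positive -> not definite
Clause 3: 2 positive -> not definite
Clause 4: 3 positive -> not definite
Definite clause count = 0.

0


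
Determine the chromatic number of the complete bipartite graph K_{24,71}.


K_{24,71} is bipartite by definition: the two parts are independent sets, with every edge crossing between them.
Color all vertices in one part with color 1 and all vertices in the other part with color 2.
Since the graph has at least one edge, one color does not suffice.
Chromatic number = 2.

2


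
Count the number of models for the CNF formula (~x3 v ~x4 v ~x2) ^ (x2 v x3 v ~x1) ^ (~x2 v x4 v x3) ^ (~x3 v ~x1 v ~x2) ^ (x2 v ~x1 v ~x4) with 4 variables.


Enumerate all 16 truth assignments over 4 variables.
Test each against every clause.
Satisfying assignments found: 8.

8


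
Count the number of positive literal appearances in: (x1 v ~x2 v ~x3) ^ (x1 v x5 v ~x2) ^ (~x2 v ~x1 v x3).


Scan each clause for unnegated literals.
Clause 1: 1 positive; Clause 2: 2 positive; Clause 3: 1 positive.
Total positive literal occurrences = 4.

4


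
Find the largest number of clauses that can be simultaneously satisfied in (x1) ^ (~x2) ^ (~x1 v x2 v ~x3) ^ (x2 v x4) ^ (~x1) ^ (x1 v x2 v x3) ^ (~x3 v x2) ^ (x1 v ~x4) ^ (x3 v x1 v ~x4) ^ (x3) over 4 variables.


Enumerate all 16 truth assignments.
For each, count how many of the 10 clauses are satisfied.
The formula is not fully satisfiable, so the maximum is below 10.
Maximum simultaneously satisfiable clauses = 8.

8


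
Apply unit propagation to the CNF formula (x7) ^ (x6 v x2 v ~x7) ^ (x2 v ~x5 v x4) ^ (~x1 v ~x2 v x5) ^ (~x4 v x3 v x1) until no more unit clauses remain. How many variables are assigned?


Unit propagation repeatedly assigns the literal in any unit clause, then simplifies.
Assignments in order: x7 = T.
No further unit clauses remain.
Total variables assigned = 1.

1


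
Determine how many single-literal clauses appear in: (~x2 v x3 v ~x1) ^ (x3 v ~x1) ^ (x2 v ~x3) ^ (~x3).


A unit clause contains exactly one literal.
Unit clauses found: (~x3).
Count = 1.

1


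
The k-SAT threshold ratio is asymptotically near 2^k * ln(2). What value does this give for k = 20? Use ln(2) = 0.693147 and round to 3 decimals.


Using the asymptotic formula: threshold ~ 2^k * ln(2).
2^20 = 1048576.
1048576 * 0.693147 = 726817.309.

726817.309


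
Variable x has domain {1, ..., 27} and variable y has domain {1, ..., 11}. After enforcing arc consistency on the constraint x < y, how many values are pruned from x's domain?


For the constraint x < y, x needs a supporting value in y's domain.
x can be at most 10 (one less than y's maximum).
Valid x values from domain: 10 out of 27.
Pruned = 27 - 10 = 17.

17


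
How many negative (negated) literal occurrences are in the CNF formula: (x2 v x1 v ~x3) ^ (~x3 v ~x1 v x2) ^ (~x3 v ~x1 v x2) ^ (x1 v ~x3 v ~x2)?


Scan each clause for negated literals.
Clause 1: 1 negative; Clause 2: 2 negative; Clause 3: 2 negative; Clause 4: 2 negative.
Total negative literal occurrences = 7.

7


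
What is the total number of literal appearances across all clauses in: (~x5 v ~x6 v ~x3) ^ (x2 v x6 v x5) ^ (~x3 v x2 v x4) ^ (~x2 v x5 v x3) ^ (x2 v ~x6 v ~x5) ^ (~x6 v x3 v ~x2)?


Clause lengths: 3, 3, 3, 3, 3, 3.
Sum = 3 + 3 + 3 + 3 + 3 + 3 = 18.

18


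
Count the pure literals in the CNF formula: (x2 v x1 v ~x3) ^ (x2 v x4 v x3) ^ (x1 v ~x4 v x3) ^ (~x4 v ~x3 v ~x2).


A pure literal appears in only one polarity across all clauses.
Pure literals: x1 (positive only).
Count = 1.

1


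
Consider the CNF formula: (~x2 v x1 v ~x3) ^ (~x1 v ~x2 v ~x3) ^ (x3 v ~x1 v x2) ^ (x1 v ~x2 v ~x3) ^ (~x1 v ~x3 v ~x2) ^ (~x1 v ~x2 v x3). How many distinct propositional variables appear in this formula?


Identify each distinct variable in the formula.
Variables found: x1, x2, x3.
Total distinct variables = 3.

3


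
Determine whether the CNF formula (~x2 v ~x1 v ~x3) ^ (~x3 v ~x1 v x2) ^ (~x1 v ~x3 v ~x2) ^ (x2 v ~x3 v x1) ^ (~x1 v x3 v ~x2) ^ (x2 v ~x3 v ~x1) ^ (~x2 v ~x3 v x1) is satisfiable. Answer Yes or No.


Check all 8 possible truth assignments.
Number of satisfying assignments found: 3.
The formula is satisfiable.

Yes


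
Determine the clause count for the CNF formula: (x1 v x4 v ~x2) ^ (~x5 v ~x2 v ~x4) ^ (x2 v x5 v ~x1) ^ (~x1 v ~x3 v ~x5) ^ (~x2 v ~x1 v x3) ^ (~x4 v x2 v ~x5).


Each group enclosed in parentheses joined by ^ is one clause.
Counting the conjuncts: 6 clauses.

6


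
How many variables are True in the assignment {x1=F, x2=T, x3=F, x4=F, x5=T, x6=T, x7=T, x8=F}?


The weight is the number of variables assigned True.
True variables: x2, x5, x6, x7.
Weight = 4.

4


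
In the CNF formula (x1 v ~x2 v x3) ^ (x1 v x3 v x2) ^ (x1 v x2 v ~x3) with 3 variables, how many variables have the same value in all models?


Find all satisfying assignments: 5 model(s).
Check which variables have the same value in every model.
No variable is fixed across all models.
Backbone size = 0.

0


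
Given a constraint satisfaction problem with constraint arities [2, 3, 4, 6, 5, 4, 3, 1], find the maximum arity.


The arities are: 2, 3, 4, 6, 5, 4, 3, 1.
Scan for the maximum value.
Maximum arity = 6.

6


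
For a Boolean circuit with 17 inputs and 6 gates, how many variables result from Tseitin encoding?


The Tseitin transformation introduces one auxiliary variable per gate.
Total variables = inputs + gates = 17 + 6 = 23.

23


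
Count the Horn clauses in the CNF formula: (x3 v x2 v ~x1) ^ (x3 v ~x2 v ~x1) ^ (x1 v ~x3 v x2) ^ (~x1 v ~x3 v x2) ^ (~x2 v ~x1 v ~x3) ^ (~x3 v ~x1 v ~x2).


A Horn clause has at most one positive literal.
Clause 1: 2 positive lit(s) -> not Horn
Clause 2: 1 positive lit(s) -> Horn
Clause 3: 2 positive lit(s) -> not Horn
Clause 4: 1 positive lit(s) -> Horn
Clause 5: 0 positive lit(s) -> Horn
Clause 6: 0 positive lit(s) -> Horn
Total Horn clauses = 4.

4


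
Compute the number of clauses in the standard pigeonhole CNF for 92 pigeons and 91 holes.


The PHP encoding has two parts:
1) At-least-one-hole clauses: 92 (one per pigeon, each with 91 literals).
2) At-most-one-pigeon-per-hole clauses: 91 holes * C(92,2) = 91 * 4186 = 380926.
Total clauses = 92 + 380926 = 381018.

381018


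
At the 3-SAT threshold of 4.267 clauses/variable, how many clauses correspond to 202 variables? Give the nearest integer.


The 3-SAT phase transition occurs at approximately 4.267 clauses per variable.
m = 4.267 * 202 = 861.934.
Rounded to nearest integer: 862.

862


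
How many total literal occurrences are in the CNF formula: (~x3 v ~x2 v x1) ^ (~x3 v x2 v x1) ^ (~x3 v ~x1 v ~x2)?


Clause lengths: 3, 3, 3.
Sum = 3 + 3 + 3 = 9.

9


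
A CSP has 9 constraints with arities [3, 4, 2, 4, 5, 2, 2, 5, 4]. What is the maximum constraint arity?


The arities are: 3, 4, 2, 4, 5, 2, 2, 5, 4.
Scan for the maximum value.
Maximum arity = 5.

5


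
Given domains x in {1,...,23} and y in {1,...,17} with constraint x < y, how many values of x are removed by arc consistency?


For the constraint x < y, x needs a supporting value in y's domain.
x can be at most 16 (one less than y's maximum).
Valid x values from domain: 16 out of 23.
Pruned = 23 - 16 = 7.

7


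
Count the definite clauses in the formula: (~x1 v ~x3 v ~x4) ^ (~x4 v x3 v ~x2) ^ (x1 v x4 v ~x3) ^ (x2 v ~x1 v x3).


A definite clause has exactly one positive literal.
Clause 1: 0 positive -> not definite
Clause 2: 1 positive -> definite
Clause 3: 2 positive -> not definite
Clause 4: 2 positive -> not definite
Definite clause count = 1.

1


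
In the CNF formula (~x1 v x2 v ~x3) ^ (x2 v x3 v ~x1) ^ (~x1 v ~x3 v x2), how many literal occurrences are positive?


Scan each clause for unnegated literals.
Clause 1: 1 positive; Clause 2: 2 positive; Clause 3: 1 positive.
Total positive literal occurrences = 4.

4


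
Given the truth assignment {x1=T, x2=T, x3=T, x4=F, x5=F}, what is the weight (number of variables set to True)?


The weight is the number of variables assigned True.
True variables: x1, x2, x3.
Weight = 3.

3


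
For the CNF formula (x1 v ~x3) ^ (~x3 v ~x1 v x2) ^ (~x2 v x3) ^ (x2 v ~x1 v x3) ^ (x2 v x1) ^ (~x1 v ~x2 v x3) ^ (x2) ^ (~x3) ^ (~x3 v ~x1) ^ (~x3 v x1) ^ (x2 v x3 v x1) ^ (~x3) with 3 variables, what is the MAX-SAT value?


Enumerate all 8 truth assignments.
For each, count how many of the 12 clauses are satisfied.
The formula is not fully satisfiable, so the maximum is below 12.
Maximum simultaneously satisfiable clauses = 11.

11


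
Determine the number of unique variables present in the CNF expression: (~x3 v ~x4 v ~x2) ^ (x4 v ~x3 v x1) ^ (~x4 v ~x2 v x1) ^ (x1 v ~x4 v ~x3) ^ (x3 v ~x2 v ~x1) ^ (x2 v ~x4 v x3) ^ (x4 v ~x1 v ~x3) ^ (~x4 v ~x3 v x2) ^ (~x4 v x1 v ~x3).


Identify each distinct variable in the formula.
Variables found: x1, x2, x3, x4.
Total distinct variables = 4.

4


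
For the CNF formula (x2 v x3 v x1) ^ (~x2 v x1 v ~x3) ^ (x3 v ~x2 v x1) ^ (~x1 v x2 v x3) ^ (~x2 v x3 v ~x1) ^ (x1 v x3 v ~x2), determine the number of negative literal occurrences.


Scan each clause for negated literals.
Clause 1: 0 negative; Clause 2: 2 negative; Clause 3: 1 negative; Clause 4: 1 negative; Clause 5: 2 negative; Clause 6: 1 negative.
Total negative literal occurrences = 7.

7


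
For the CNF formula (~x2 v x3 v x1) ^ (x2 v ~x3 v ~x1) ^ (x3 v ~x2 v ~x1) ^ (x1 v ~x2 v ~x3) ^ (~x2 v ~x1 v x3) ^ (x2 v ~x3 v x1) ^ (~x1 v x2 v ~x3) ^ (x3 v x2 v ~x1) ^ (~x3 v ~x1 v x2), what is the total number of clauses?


Each group enclosed in parentheses joined by ^ is one clause.
Counting the conjuncts: 9 clauses.

9


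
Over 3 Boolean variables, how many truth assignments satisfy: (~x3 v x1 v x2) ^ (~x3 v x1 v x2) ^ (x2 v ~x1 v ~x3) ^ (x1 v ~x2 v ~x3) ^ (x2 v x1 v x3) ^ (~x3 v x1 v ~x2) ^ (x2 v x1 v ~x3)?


Enumerate all 8 truth assignments over 3 variables.
Test each against every clause.
Satisfying assignments found: 4.

4


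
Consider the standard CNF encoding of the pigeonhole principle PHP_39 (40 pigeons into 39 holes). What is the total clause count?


The PHP encoding has two parts:
1) At-least-one-hole clauses: 40 (one per pigeon, each with 39 literals).
2) At-most-one-pigeon-per-hole clauses: 39 holes * C(40,2) = 39 * 780 = 30420.
Total clauses = 40 + 30420 = 30460.

30460


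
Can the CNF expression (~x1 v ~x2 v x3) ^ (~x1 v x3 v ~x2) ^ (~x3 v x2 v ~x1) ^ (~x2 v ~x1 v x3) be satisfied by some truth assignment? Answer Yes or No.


Check all 8 possible truth assignments.
Number of satisfying assignments found: 6.
The formula is satisfiable.

Yes


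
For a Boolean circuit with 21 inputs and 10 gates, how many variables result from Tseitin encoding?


The Tseitin transformation introduces one auxiliary variable per gate.
Total variables = inputs + gates = 21 + 10 = 31.

31


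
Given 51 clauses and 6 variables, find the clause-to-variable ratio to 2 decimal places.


Clause-to-variable ratio = clauses / variables.
51 / 6 = 8.5.

8.5


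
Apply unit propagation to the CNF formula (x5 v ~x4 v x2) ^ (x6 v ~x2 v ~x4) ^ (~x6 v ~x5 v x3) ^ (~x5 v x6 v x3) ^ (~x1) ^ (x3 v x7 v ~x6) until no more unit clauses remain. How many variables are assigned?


Unit propagation repeatedly assigns the literal in any unit clause, then simplifies.
Assignments in order: x1 = F.
No further unit clauses remain.
Total variables assigned = 1.

1


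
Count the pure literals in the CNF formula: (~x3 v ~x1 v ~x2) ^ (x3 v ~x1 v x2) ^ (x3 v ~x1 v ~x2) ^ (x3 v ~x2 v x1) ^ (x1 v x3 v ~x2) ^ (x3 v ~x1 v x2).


A pure literal appears in only one polarity across all clauses.
No pure literals found.
Count = 0.

0


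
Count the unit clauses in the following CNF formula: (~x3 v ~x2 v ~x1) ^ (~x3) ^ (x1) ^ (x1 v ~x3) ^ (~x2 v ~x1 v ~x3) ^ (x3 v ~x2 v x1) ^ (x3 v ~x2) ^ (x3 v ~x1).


A unit clause contains exactly one literal.
Unit clauses found: (~x3), (x1).
Count = 2.

2


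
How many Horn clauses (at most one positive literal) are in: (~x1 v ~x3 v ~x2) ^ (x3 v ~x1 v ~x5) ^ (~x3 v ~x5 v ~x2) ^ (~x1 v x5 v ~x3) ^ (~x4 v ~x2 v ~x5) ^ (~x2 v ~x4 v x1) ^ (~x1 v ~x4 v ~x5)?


A Horn clause has at most one positive literal.
Clause 1: 0 positive lit(s) -> Horn
Clause 2: 1 positive lit(s) -> Horn
Clause 3: 0 positive lit(s) -> Horn
Clause 4: 1 positive lit(s) -> Horn
Clause 5: 0 positive lit(s) -> Horn
Clause 6: 1 positive lit(s) -> Horn
Clause 7: 0 positive lit(s) -> Horn
Total Horn clauses = 7.

7


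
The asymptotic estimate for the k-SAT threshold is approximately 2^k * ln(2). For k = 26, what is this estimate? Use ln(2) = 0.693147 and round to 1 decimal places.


Using the asymptotic formula: threshold ~ 2^k * ln(2).
2^26 = 67108864.
67108864 * 0.693147 = 46516307.8.

46516307.8


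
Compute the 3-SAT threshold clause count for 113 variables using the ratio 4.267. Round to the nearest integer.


The 3-SAT phase transition occurs at approximately 4.267 clauses per variable.
m = 4.267 * 113 = 482.171.
Rounded to nearest integer: 482.

482


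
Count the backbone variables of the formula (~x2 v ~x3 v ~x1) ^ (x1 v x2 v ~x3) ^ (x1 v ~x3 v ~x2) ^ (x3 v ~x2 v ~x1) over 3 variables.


Find all satisfying assignments: 4 model(s).
Check which variables have the same value in every model.
No variable is fixed across all models.
Backbone size = 0.

0


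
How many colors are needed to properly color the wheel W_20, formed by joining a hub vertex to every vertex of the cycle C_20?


W_20 consists of the cycle C_20 together with a hub vertex adjacent to every cycle vertex.
The cycle C_20 needs 2 colors (even cycle -> 2).
The hub is adjacent to every cycle vertex, so it must receive a new color distinct from all of them.
Chromatic number = 2 + 1 = 3.

3


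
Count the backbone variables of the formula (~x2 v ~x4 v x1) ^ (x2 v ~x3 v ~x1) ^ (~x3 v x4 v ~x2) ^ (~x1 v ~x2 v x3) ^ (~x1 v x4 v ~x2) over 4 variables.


Find all satisfying assignments: 8 model(s).
Check which variables have the same value in every model.
No variable is fixed across all models.
Backbone size = 0.

0


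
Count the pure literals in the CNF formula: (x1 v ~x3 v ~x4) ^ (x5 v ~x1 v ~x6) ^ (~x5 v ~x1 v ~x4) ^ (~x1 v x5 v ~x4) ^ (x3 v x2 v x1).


A pure literal appears in only one polarity across all clauses.
Pure literals: x2 (positive only), x4 (negative only), x6 (negative only).
Count = 3.

3


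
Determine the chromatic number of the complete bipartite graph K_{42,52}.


K_{42,52} is bipartite by definition: the two parts are independent sets, with every edge crossing between them.
Color all vertices in one part with color 1 and all vertices in the other part with color 2.
Since the graph has at least one edge, one color does not suffice.
Chromatic number = 2.

2


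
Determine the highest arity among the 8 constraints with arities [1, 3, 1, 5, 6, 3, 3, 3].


The arities are: 1, 3, 1, 5, 6, 3, 3, 3.
Scan for the maximum value.
Maximum arity = 6.

6


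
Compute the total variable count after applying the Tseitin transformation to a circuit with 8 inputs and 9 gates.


The Tseitin transformation introduces one auxiliary variable per gate.
Total variables = inputs + gates = 8 + 9 = 17.

17


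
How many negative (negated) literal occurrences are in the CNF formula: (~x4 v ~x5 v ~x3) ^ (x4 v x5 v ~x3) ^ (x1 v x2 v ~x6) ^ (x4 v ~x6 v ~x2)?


Scan each clause for negated literals.
Clause 1: 3 negative; Clause 2: 1 negative; Clause 3: 1 negative; Clause 4: 2 negative.
Total negative literal occurrences = 7.

7


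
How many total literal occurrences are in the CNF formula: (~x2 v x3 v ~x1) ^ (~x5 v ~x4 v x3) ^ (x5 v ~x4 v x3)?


Clause lengths: 3, 3, 3.
Sum = 3 + 3 + 3 = 9.

9


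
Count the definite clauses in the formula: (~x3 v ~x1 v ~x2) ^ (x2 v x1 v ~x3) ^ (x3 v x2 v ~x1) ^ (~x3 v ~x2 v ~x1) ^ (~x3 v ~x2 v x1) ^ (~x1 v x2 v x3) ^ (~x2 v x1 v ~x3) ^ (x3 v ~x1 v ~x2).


A definite clause has exactly one positive literal.
Clause 1: 0 positive -> not definite
Clause 2: 2 positive -> not definite
Clause 3: 2 positive -> not definite
Clause 4: 0 positive -> not definite
Clause 5: 1 positive -> definite
Clause 6: 2 positive -> not definite
Clause 7: 1 positive -> definite
Clause 8: 1 positive -> definite
Definite clause count = 3.

3


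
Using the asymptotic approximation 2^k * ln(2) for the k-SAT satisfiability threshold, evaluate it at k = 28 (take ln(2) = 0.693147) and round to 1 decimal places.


Using the asymptotic formula: threshold ~ 2^k * ln(2).
2^28 = 268435456.
268435456 * 0.693147 = 186065231.0.

186065231.0


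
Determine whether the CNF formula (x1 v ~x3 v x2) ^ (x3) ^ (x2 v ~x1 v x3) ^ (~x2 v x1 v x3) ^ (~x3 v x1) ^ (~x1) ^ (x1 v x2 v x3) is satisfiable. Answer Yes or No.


Check all 8 possible truth assignments.
Number of satisfying assignments found: 0.
The formula is unsatisfiable.

No


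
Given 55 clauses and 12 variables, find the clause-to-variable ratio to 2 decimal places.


Clause-to-variable ratio = clauses / variables.
55 / 12 = 4.58.

4.58


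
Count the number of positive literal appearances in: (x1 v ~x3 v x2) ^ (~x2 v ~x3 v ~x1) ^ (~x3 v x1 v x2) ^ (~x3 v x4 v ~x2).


Scan each clause for unnegated literals.
Clause 1: 2 positive; Clause 2: 0 positive; Clause 3: 2 positive; Clause 4: 1 positive.
Total positive literal occurrences = 5.

5


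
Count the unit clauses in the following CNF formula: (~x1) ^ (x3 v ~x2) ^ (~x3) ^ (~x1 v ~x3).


A unit clause contains exactly one literal.
Unit clauses found: (~x1), (~x3).
Count = 2.

2


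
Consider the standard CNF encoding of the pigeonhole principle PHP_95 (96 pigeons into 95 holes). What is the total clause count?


The PHP encoding has two parts:
1) At-least-one-hole clauses: 96 (one per pigeon, each with 95 literals).
2) At-most-one-pigeon-per-hole clauses: 95 holes * C(96,2) = 95 * 4560 = 433200.
Total clauses = 96 + 433200 = 433296.

433296


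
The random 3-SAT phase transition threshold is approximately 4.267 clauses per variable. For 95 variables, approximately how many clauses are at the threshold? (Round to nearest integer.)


The 3-SAT phase transition occurs at approximately 4.267 clauses per variable.
m = 4.267 * 95 = 405.365.
Rounded to nearest integer: 405.

405


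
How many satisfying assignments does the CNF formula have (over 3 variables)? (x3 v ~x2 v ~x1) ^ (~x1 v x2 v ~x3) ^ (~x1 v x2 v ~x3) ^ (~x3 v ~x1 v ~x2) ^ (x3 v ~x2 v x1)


Enumerate all 8 truth assignments over 3 variables.
Test each against every clause.
Satisfying assignments found: 4.

4


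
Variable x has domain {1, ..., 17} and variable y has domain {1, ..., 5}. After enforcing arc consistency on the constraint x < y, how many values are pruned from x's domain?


For the constraint x < y, x needs a supporting value in y's domain.
x can be at most 4 (one less than y's maximum).
Valid x values from domain: 4 out of 17.
Pruned = 17 - 4 = 13.

13


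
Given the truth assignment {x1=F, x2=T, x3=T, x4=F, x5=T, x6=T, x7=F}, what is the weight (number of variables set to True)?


The weight is the number of variables assigned True.
True variables: x2, x3, x5, x6.
Weight = 4.

4


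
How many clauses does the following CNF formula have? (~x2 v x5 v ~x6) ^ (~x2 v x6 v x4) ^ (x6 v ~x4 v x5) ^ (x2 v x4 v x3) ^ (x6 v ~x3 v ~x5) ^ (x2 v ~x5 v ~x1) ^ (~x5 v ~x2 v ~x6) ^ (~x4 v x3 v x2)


Each group enclosed in parentheses joined by ^ is one clause.
Counting the conjuncts: 8 clauses.

8


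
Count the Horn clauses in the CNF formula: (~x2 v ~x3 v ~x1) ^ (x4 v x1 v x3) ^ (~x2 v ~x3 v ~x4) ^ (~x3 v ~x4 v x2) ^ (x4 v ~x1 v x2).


A Horn clause has at most one positive literal.
Clause 1: 0 positive lit(s) -> Horn
Clause 2: 3 positive lit(s) -> not Horn
Clause 3: 0 positive lit(s) -> Horn
Clause 4: 1 positive lit(s) -> Horn
Clause 5: 2 positive lit(s) -> not Horn
Total Horn clauses = 3.

3


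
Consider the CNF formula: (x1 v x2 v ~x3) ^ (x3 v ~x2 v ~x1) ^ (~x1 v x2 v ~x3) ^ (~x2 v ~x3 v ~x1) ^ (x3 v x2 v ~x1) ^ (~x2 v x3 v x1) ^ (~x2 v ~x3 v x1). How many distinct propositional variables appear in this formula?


Identify each distinct variable in the formula.
Variables found: x1, x2, x3.
Total distinct variables = 3.

3


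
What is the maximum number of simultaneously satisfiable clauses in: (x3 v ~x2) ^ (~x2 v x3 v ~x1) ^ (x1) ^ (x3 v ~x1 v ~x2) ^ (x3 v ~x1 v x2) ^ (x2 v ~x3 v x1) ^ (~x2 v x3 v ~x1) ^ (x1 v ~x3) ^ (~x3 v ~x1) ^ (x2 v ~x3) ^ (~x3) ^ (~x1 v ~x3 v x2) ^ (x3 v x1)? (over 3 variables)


Enumerate all 8 truth assignments.
For each, count how many of the 13 clauses are satisfied.
The formula is not fully satisfiable, so the maximum is below 13.
Maximum simultaneously satisfiable clauses = 12.

12


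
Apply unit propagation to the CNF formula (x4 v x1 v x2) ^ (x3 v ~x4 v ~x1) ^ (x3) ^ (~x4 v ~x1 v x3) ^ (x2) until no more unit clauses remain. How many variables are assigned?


Unit propagation repeatedly assigns the literal in any unit clause, then simplifies.
Assignments in order: x3 = T, x2 = T.
No further unit clauses remain.
Total variables assigned = 2.

2


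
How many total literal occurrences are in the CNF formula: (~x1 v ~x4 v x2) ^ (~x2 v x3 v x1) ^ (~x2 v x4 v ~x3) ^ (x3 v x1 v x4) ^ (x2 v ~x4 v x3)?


Clause lengths: 3, 3, 3, 3, 3.
Sum = 3 + 3 + 3 + 3 + 3 = 15.

15


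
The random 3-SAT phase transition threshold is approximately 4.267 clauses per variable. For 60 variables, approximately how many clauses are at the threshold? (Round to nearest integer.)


The 3-SAT phase transition occurs at approximately 4.267 clauses per variable.
m = 4.267 * 60 = 256.02.
Rounded to nearest integer: 256.

256


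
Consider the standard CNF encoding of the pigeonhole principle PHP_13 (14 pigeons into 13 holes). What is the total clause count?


The PHP encoding has two parts:
1) At-least-one-hole clauses: 14 (one per pigeon, each with 13 literals).
2) At-most-one-pigeon-per-hole clauses: 13 holes * C(14,2) = 13 * 91 = 1183.
Total clauses = 14 + 1183 = 1197.

1197


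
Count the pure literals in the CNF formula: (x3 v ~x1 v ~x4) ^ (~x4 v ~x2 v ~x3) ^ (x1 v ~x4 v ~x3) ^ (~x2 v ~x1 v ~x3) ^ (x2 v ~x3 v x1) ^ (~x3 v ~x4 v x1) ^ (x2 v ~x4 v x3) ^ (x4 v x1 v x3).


A pure literal appears in only one polarity across all clauses.
No pure literals found.
Count = 0.

0


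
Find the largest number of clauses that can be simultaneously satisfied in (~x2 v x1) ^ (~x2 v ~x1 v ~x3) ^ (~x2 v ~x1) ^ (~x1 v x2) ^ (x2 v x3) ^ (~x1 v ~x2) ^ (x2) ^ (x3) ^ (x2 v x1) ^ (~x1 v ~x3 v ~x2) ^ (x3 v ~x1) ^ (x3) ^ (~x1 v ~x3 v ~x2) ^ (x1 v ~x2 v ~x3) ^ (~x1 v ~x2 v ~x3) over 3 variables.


Enumerate all 8 truth assignments.
For each, count how many of the 15 clauses are satisfied.
The formula is not fully satisfiable, so the maximum is below 15.
Maximum simultaneously satisfiable clauses = 13.

13


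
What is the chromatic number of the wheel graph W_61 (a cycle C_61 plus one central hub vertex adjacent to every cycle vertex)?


W_61 consists of the cycle C_61 together with a hub vertex adjacent to every cycle vertex.
The cycle C_61 needs 3 colors (odd cycle -> 3).
The hub is adjacent to every cycle vertex, so it must receive a new color distinct from all of them.
Chromatic number = 3 + 1 = 4.

4


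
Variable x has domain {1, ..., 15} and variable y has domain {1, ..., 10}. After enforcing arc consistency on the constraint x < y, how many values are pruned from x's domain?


For the constraint x < y, x needs a supporting value in y's domain.
x can be at most 9 (one less than y's maximum).
Valid x values from domain: 9 out of 15.
Pruned = 15 - 9 = 6.

6


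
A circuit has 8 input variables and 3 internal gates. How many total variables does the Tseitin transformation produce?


The Tseitin transformation introduces one auxiliary variable per gate.
Total variables = inputs + gates = 8 + 3 = 11.

11


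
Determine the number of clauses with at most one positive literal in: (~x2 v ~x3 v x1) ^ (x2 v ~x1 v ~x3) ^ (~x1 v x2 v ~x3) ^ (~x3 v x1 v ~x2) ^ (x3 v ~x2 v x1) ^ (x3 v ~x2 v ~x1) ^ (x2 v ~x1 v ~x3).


A Horn clause has at most one positive literal.
Clause 1: 1 positive lit(s) -> Horn
Clause 2: 1 positive lit(s) -> Horn
Clause 3: 1 positive lit(s) -> Horn
Clause 4: 1 positive lit(s) -> Horn
Clause 5: 2 positive lit(s) -> not Horn
Clause 6: 1 positive lit(s) -> Horn
Clause 7: 1 positive lit(s) -> Horn
Total Horn clauses = 6.

6


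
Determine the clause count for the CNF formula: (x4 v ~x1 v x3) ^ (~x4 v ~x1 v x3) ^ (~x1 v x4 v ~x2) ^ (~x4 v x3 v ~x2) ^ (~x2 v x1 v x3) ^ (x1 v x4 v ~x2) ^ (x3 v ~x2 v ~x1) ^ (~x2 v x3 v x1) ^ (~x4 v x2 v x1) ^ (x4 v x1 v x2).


Each group enclosed in parentheses joined by ^ is one clause.
Counting the conjuncts: 10 clauses.

10
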